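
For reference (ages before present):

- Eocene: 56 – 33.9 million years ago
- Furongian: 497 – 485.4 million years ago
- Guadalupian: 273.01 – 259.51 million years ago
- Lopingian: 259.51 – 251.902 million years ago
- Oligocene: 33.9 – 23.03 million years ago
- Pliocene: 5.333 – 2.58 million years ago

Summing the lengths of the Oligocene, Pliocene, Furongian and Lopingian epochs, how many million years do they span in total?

Each duration: Oligocene = 10.87; Pliocene = 2.753; Furongian = 11.6; Lopingian = 7.608.
Sum: 10.87 + 2.753 + 11.6 + 7.608 = 32.831 Myr.

32.831 million years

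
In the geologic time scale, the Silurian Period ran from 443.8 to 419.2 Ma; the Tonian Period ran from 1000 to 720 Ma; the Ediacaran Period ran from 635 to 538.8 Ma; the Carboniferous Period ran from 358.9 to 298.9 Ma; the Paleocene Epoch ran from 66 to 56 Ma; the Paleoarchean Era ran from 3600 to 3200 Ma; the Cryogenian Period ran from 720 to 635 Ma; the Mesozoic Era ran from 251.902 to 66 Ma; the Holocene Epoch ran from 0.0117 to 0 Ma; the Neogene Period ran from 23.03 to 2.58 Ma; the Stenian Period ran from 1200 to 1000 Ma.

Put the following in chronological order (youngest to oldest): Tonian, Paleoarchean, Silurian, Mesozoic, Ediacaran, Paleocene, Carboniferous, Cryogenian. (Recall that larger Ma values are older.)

Paleocene, Mesozoic, Carboniferous, Silurian, Ediacaran, Cryogenian, Tonian, Paleoarchean

Read off each span (Ma): Tonian 1000–720; Paleoarchean 3600–3200; Silurian 443.8–419.2; Mesozoic 251.902–66; Ediacaran 635–538.8; Paleocene 66–56; Carboniferous 358.9–298.9; Cryogenian 720–635.
Larger Ma is older, so oldest→youngest is Paleoarchean, Tonian, Cryogenian, Ediacaran, Silurian, Carboniferous, Mesozoic, Paleocene; reverse it for youngest→oldest.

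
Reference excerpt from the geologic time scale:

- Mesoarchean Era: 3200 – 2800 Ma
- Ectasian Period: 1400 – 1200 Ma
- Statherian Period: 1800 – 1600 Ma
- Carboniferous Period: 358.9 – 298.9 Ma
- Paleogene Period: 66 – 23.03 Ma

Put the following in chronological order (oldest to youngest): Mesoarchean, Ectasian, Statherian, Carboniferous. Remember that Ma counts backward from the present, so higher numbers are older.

Mesoarchean → Statherian → Ectasian → Carboniferous

Read off each span (Ma): Mesoarchean 3200–2800; Ectasian 1400–1200; Statherian 1800–1600; Carboniferous 358.9–298.9.
Larger Ma is older, so oldest→youngest is Mesoarchean, Statherian, Ectasian, Carboniferous.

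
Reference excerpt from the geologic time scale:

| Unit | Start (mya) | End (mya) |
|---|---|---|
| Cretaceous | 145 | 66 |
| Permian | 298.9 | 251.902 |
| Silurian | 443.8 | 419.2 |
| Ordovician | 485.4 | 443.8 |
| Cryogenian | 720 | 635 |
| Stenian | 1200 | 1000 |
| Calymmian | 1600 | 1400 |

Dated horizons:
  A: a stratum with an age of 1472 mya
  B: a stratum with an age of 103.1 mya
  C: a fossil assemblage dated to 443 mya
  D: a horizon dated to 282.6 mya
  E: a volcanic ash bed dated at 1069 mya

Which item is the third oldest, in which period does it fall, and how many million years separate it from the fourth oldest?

Larger Ma means older, so oldest first: A 1472 > E 1069 > C 443 > D 282.6 > B 103.1.
Counting 3 along gives C (443 Ma); the excerpt puts that inside the Silurian, 443.8–419.2 Ma.
Next in line is D (282.6 Ma), and 443 − 282.6 = 160.4 Myr.

C, in the Silurian; 160.4 million years to D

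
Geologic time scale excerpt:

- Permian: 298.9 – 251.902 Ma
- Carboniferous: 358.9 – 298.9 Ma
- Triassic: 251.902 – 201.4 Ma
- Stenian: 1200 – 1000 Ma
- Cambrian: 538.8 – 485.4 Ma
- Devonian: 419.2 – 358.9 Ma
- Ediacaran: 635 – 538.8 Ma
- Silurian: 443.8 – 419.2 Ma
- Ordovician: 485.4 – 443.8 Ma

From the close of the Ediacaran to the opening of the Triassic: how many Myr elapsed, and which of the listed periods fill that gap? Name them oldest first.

286.898 million years; Cambrian, Ordovician, Silurian, Devonian, Carboniferous, Permian

End of Ediacaran = 538.8 Ma; start of Triassic = 251.902 Ma.
Gap = 538.8 − 251.902 = 286.898 Myr.
Periods wholly inside 538.8–251.902 Ma: Cambrian (538.8–485.4), Ordovician (485.4–443.8), Silurian (443.8–419.2), Devonian (419.2–358.9), Carboniferous (358.9–298.9), Permian (298.9–251.902).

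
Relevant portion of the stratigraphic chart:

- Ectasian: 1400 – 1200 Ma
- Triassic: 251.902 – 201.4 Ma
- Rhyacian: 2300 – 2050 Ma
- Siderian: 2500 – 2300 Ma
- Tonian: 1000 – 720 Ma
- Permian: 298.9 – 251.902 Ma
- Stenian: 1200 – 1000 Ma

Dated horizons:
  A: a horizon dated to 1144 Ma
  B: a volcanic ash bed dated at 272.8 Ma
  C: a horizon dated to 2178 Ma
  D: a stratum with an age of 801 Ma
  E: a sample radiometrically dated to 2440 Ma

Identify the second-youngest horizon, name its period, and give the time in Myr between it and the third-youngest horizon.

Sorted youngest-first by Ma: B (272.8), D (801), A (1144), C (2178), E (2440).
The second youngest is D at 801 Ma, which lies in 1000–720 Ma: the Tonian.
The third youngest is A at 1144 Ma; separation = |801 − 1144| = 343 Myr.

D, in the Tonian; 343 million years to A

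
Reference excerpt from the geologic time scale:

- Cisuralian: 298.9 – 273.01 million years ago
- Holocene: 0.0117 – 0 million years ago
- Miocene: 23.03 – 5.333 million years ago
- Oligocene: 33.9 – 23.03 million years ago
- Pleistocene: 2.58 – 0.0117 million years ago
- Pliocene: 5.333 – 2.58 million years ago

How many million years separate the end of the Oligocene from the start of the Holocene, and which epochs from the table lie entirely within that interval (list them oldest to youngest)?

23.0183 million years; Miocene, Pliocene, Pleistocene

End of Oligocene = 23.03 Ma; start of Holocene = 0.0117 Ma.
Gap = 23.03 − 0.0117 = 23.0183 Myr.
Epochs wholly inside 23.03–0.0117 Ma: Miocene (23.03–5.333), Pliocene (5.333–2.58), Pleistocene (2.58–0.0117).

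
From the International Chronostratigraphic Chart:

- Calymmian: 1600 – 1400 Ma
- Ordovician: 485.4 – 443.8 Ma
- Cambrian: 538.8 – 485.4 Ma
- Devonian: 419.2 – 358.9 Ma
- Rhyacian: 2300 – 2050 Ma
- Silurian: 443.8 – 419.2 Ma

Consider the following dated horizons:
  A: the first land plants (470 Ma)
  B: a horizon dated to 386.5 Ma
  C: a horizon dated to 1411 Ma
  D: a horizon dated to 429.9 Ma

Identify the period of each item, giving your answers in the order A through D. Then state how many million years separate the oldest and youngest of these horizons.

A: 470 Ma lies in 485.4–443.8 Ma, so Ordovician.
B: 386.5 Ma lies in 419.2–358.9 Ma, so Devonian.
C: 1411 Ma lies in 1600–1400 Ma, so Calymmian.
D: 429.9 Ma lies in 443.8–419.2 Ma, so Silurian.
Oldest = 1411 Ma, youngest = 386.5 Ma → span 1024.5 Myr.

A — Ordovician; B — Devonian; C — Calymmian; D — Silurian; span 1024.5 million years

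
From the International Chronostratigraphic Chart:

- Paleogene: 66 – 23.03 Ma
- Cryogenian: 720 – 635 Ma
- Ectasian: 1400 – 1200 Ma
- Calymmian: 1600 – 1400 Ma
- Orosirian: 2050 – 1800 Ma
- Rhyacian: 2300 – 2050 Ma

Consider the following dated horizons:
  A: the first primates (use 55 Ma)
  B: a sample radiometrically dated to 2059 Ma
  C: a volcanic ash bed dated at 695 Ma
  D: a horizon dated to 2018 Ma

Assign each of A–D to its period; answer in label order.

Match each age against the start–end ranges in the excerpt: A = 55 Ma → Paleogene (66–23.03); B = 2059 Ma → Rhyacian (2300–2050); C = 695 Ma → Cryogenian (720–635); D = 2018 Ma → Orosirian (2050–1800).

A — Paleogene; B — Rhyacian; C — Cryogenian; D — Orosirian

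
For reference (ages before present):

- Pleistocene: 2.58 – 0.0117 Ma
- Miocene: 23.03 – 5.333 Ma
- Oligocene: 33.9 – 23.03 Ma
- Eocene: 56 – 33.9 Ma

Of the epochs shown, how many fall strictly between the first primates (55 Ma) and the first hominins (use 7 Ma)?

1

The older date is 55 Ma and the younger is 7 Ma.
Epochs with start < 55 and end > 7 Ma: Oligocene (33.9–23.03).
That is 1 complete epoch.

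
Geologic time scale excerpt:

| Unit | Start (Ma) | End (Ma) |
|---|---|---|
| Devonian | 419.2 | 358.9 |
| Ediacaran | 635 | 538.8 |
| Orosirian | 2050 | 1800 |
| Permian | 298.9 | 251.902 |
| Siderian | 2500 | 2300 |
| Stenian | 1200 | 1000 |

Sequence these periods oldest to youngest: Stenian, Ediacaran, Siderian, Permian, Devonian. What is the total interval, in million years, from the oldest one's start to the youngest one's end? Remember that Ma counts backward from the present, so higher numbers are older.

From the excerpt: Stenian 1200–1000; Ediacaran 635–538.8; Siderian 2500–2300; Permian 298.9–251.902; Devonian 419.2–358.9 (Ma).
Larger Ma is earlier, so the oldest is Siderian and the youngest is Permian; oldest to youngest: Siderian, Stenian, Ediacaran, Devonian, Permian.
Oldest start 2500 minus youngest end 251.902 gives 2248.098 Myr overall.

Siderian → Stenian → Ediacaran → Devonian → Permian; total span 2248.098 Myr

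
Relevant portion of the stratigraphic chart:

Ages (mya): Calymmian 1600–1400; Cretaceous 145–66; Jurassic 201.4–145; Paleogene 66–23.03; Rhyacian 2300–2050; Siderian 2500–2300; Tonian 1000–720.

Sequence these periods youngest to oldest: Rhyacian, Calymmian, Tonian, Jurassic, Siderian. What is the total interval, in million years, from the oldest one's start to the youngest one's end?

From the excerpt: Rhyacian 2300–2050; Calymmian 1600–1400; Tonian 1000–720; Jurassic 201.4–145; Siderian 2500–2300 (Ma).
Larger Ma is earlier, so the oldest is Siderian and the youngest is Jurassic; youngest to oldest: Jurassic, Tonian, Calymmian, Rhyacian, Siderian.
Oldest start 2500 minus youngest end 145 gives 2355 Myr overall.

Jurassic, Tonian, Calymmian, Rhyacian, Siderian; total span 2355 Myr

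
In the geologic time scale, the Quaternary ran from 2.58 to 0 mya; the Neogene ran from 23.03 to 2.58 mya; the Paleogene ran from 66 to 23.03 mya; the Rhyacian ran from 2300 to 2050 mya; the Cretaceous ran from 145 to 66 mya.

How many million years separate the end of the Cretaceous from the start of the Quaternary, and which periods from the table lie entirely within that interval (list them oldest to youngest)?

End of Cretaceous = 66 Ma; start of Quaternary = 2.58 Ma.
Gap = 66 − 2.58 = 63.42 Myr.
Periods wholly inside 66–2.58 Ma: Paleogene (66–23.03), Neogene (23.03–2.58).

63.42 million years; Paleogene, Neogene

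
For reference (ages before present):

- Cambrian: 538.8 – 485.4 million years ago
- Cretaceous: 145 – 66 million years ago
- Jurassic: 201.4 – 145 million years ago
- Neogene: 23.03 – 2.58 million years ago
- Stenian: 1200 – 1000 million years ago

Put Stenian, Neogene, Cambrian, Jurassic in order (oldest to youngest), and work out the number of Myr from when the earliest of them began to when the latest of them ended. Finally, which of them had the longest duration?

Start ages (Ma): Stenian 1200, Cambrian 538.8, Jurassic 201.4, Neogene 23.03.
Ordered oldest to youngest: Stenian, Cambrian, Jurassic, Neogene.
Span = 1200 − 2.58 = 1197.42 Myr.
Durations: Jurassic 56.4, Neogene 20.45, Cambrian 53.4, Stenian 200 → longest is Stenian (200 Myr).

Stenian, Cambrian, Jurassic, Neogene; total span 1197.42 Myr; longest is Stenian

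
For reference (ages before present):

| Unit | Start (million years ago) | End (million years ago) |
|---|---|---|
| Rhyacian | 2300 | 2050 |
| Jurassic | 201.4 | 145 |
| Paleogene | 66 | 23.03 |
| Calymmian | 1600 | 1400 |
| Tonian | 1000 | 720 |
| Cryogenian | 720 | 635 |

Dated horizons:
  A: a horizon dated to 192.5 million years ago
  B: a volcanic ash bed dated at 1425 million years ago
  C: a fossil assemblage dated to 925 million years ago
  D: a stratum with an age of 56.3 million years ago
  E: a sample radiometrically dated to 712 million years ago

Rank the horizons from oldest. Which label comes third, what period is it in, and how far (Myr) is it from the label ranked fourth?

E, in the Cryogenian; 519.5 million years to A

Sorted oldest-first by Ma: B (1425), C (925), E (712), A (192.5), D (56.3).
The third oldest is E at 712 Ma, which lies in 720–635 Ma: the Cryogenian.
The fourth oldest is A at 192.5 Ma; separation = |712 − 192.5| = 519.5 Myr.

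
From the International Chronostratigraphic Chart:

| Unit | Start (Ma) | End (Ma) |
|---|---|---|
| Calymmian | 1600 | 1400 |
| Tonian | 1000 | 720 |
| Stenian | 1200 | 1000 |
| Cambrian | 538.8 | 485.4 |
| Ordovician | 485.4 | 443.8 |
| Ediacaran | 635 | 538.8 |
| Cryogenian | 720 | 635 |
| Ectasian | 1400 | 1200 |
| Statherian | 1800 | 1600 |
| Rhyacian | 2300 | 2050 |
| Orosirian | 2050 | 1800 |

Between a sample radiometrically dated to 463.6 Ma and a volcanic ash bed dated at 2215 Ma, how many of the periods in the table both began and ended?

The older date is 2215 Ma and the younger is 463.6 Ma.
Periods with start < 2215 and end > 463.6 Ma: Orosirian (2050–1800), Statherian (1800–1600), Calymmian (1600–1400), Ectasian (1400–1200), Stenian (1200–1000), Tonian (1000–720), Cryogenian (720–635), Ediacaran (635–538.8), Cambrian (538.8–485.4).
That is 9 complete periods.

9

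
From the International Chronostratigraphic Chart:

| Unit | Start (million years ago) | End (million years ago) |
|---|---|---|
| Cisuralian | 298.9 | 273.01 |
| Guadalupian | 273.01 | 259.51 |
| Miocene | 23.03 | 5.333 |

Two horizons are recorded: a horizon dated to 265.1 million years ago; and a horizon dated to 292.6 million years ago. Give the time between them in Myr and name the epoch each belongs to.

27.5 million years apart; the first in the Guadalupian, the second in the Cisuralian

Elapsed time: 292.6 − 265.1 = 27.5 Myr.
265.1 Ma lies within 273.01–259.51 Ma: Guadalupian.
292.6 Ma lies within 298.9–273.01 Ma: Cisuralian.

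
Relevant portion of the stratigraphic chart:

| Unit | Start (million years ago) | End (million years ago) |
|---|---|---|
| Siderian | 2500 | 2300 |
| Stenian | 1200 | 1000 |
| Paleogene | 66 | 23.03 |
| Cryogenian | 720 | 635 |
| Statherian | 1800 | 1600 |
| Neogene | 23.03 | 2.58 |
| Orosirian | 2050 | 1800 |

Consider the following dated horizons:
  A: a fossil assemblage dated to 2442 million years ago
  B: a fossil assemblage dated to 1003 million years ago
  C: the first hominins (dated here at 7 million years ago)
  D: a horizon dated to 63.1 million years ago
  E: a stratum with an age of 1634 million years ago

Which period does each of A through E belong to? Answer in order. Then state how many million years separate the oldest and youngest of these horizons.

A — Siderian; B — Stenian; C — Neogene; D — Paleogene; E — Statherian; span 2435 million years

A: 2442 Ma lies in 2500–2300 Ma, so Siderian.
B: 1003 Ma lies in 1200–1000 Ma, so Stenian.
C: 7 Ma lies in 23.03–2.58 Ma, so Neogene.
D: 63.1 Ma lies in 66–23.03 Ma, so Paleogene.
E: 1634 Ma lies in 1800–1600 Ma, so Statherian.
Oldest = 2442 Ma, youngest = 7 Ma → span 2435 Myr.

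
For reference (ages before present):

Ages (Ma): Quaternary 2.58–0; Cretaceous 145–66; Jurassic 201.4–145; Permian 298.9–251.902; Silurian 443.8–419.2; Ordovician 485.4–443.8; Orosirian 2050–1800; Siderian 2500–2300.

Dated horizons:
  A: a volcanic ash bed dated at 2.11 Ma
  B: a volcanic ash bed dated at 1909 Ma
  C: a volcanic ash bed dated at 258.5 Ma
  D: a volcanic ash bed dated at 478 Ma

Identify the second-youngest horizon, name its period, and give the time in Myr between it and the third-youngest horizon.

Smaller Ma means younger, so youngest first: A 2.11 < C 258.5 < D 478 < B 1909.
Counting 2 along gives C (258.5 Ma); the excerpt puts that inside the Permian, 298.9–251.902 Ma.
Next in line is D (478 Ma), and 478 − 258.5 = 219.5 Myr.

C, in the Permian; 219.5 million years to D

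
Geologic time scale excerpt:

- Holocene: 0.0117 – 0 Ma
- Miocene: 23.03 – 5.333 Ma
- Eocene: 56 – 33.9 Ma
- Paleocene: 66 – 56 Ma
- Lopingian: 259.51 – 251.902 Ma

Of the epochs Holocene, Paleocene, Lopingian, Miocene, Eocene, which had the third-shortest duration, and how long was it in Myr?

Durations: Holocene 0.0117; Paleocene 10; Lopingian 7.608; Miocene 17.697; Eocene 22.1 Myr.
Sorted shortest-first: Holocene (0.0117), Lopingian (7.608), Paleocene (10), Miocene (17.697), Eocene (22.1).
The third shortest is Paleocene at 10 Myr.

Paleocene, 10 million years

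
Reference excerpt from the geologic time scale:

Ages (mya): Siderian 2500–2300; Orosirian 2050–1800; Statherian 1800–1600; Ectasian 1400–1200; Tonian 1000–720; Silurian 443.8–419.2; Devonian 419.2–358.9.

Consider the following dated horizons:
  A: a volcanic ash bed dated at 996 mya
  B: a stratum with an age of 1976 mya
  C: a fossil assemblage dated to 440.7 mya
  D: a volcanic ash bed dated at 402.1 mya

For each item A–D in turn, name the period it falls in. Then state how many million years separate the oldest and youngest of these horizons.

Match each age against the start–end ranges in the excerpt: A = 996 Ma → Tonian (1000–720); B = 1976 Ma → Orosirian (2050–1800); C = 440.7 Ma → Silurian (443.8–419.2); D = 402.1 Ma → Devonian (419.2–358.9).
The largest age is 1976 Ma and the smallest is 402.1 Ma; their difference is 1573.9 Myr.

A — Tonian; B — Orosirian; C — Silurian; D — Devonian; span 1573.9 million years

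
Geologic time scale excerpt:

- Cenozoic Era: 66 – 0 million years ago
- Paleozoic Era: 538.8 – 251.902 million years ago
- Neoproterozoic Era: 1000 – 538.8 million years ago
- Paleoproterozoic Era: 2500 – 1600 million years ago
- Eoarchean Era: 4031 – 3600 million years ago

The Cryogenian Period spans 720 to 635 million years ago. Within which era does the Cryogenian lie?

Neoproterozoic

The Cryogenian (720–635 Ma) lies entirely within 1000–538.8 Ma, the Neoproterozoic Era.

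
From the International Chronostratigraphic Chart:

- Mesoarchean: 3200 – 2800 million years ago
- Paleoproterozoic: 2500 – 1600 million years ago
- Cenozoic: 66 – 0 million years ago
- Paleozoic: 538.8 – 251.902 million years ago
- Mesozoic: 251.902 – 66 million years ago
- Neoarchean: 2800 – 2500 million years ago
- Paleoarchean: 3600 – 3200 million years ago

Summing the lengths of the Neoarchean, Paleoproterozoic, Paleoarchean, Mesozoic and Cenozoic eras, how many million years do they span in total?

Each duration: Neoarchean = 300; Paleoproterozoic = 900; Paleoarchean = 400; Mesozoic = 185.902; Cenozoic = 66.
Sum: 300 + 900 + 400 + 185.902 + 66 = 1851.902 Myr.

1851.902 million years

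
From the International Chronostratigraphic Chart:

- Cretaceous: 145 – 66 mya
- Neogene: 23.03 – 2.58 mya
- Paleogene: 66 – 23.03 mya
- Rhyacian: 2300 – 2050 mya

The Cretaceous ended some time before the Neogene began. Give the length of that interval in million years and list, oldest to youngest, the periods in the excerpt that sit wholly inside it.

42.97 million years; Paleogene

End of Cretaceous = 66 Ma; start of Neogene = 23.03 Ma.
Gap = 66 − 23.03 = 42.97 Myr.
Periods wholly inside 66–23.03 Ma: Paleogene (66–23.03).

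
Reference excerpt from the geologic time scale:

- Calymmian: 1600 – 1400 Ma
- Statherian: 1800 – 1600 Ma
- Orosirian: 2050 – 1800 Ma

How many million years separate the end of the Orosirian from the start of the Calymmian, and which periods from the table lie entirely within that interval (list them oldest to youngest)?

200 million years; Statherian

End of Orosirian = 1800 Ma; start of Calymmian = 1600 Ma.
Gap = 1800 − 1600 = 200 Myr.
Periods wholly inside 1800–1600 Ma: Statherian (1800–1600).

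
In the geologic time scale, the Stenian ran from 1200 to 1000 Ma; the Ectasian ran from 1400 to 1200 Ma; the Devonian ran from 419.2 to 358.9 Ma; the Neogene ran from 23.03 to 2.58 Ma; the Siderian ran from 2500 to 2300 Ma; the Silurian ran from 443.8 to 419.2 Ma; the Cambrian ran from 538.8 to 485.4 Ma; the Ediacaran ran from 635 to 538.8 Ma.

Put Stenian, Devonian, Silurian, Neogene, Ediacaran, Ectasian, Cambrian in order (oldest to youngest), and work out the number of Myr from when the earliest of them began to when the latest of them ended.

Ectasian → Stenian → Ediacaran → Cambrian → Silurian → Devonian → Neogene; total span 1397.42 Myr

Start ages (Ma): Ectasian 1400, Stenian 1200, Ediacaran 635, Cambrian 538.8, Silurian 443.8, Devonian 419.2, Neogene 23.03.
Ordered oldest to youngest: Ectasian, Stenian, Ediacaran, Cambrian, Silurian, Devonian, Neogene.
Span = 1400 − 2.58 = 1397.42 Myr.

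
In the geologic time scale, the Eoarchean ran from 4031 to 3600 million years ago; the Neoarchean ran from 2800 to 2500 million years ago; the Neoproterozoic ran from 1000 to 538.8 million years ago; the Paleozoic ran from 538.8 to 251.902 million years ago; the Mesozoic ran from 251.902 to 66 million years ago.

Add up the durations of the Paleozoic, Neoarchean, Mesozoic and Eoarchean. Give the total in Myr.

1203.8 million years

Duration is start − end for each: (538.8 − 251.902) + (2800 − 2500) + (251.902 − 66) + (4031 − 3600).
That is 286.898 + 300 + 185.902 + 431, which totals 1203.8 million years.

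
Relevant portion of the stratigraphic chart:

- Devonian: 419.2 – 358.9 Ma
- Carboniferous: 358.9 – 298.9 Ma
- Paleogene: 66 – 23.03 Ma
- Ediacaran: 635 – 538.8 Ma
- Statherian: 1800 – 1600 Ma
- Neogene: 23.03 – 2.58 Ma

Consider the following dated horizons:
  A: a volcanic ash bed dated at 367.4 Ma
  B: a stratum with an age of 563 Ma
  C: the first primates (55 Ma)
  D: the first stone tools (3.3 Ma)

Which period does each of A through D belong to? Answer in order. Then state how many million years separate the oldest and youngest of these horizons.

A: 367.4 Ma lies in 419.2–358.9 Ma, so Devonian.
B: 563 Ma lies in 635–538.8 Ma, so Ediacaran.
C: 55 Ma lies in 66–23.03 Ma, so Paleogene.
D: 3.3 Ma lies in 23.03–2.58 Ma, so Neogene.
Oldest = 563 Ma, youngest = 3.3 Ma → span 559.7 Myr.

A — Devonian; B — Ediacaran; C — Paleogene; D — Neogene; span 559.7 million years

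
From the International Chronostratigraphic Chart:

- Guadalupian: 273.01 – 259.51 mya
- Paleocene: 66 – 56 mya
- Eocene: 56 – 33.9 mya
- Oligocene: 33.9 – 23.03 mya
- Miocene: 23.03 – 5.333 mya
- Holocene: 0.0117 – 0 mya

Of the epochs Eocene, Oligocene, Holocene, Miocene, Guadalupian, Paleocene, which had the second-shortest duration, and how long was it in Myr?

Paleocene, 10 million years

Durations: Eocene 22.1; Oligocene 10.87; Holocene 0.0117; Miocene 17.697; Guadalupian 13.5; Paleocene 10 Myr.
Sorted shortest-first: Holocene (0.0117), Paleocene (10), Oligocene (10.87), Guadalupian (13.5), Miocene (17.697), Eocene (22.1).
The second shortest is Paleocene at 10 Myr.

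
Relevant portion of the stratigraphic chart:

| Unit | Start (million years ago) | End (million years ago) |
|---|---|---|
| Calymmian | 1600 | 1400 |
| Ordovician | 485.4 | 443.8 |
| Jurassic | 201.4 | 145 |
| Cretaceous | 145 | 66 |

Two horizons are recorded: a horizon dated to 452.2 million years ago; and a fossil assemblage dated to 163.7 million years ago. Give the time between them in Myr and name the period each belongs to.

288.5 million years apart; the first in the Ordovician, the second in the Jurassic

Elapsed time: 452.2 − 163.7 = 288.5 Myr.
452.2 Ma lies within 485.4–443.8 Ma: Ordovician.
163.7 Ma lies within 201.4–145 Ma: Jurassic.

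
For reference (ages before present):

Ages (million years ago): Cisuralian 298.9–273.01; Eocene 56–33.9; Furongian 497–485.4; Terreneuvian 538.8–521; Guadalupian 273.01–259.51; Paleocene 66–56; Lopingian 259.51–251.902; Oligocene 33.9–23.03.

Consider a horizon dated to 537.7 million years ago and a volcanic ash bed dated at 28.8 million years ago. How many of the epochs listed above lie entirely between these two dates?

6

The older date is 537.7 Ma and the younger is 28.8 Ma.
Epochs with start < 537.7 and end > 28.8 Ma: Furongian (497–485.4), Cisuralian (298.9–273.01), Guadalupian (273.01–259.51), Lopingian (259.51–251.902), Paleocene (66–56), Eocene (56–33.9).
That is 6 complete epochs.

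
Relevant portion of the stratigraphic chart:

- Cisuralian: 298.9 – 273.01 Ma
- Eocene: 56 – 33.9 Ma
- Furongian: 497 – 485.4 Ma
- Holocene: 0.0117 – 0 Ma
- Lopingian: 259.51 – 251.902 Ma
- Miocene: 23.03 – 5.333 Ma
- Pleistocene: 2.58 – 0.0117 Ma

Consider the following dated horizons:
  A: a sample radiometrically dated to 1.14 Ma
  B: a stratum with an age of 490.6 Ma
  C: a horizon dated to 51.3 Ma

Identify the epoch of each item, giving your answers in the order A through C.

A — Pleistocene; B — Furongian; C — Eocene

Match each age against the start–end ranges in the excerpt: A = 1.14 Ma → Pleistocene (2.58–0.0117); B = 490.6 Ma → Furongian (497–485.4); C = 51.3 Ma → Eocene (56–33.9).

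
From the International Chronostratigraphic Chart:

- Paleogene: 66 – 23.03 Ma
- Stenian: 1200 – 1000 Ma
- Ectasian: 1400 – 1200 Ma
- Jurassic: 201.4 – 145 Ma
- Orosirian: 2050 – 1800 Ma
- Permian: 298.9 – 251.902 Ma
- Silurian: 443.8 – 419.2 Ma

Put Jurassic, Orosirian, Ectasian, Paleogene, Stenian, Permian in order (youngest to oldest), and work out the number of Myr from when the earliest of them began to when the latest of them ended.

Start ages (Ma): Orosirian 2050, Ectasian 1400, Stenian 1200, Permian 298.9, Jurassic 201.4, Paleogene 66.
Ordered youngest to oldest: Paleogene, Jurassic, Permian, Stenian, Ectasian, Orosirian.
Span = 2050 − 23.03 = 2026.97 Myr.

Paleogene, Jurassic, Permian, Stenian, Ectasian, Orosirian; total span 2026.97 Myr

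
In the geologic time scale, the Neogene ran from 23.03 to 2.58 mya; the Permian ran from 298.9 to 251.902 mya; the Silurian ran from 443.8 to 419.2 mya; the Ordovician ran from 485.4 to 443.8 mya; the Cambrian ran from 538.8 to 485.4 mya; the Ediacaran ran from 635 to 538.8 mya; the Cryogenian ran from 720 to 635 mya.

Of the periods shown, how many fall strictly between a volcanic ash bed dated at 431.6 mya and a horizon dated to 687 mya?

3

The older date is 687 Ma and the younger is 431.6 Ma.
Periods with start < 687 and end > 431.6 Ma: Ediacaran (635–538.8), Cambrian (538.8–485.4), Ordovician (485.4–443.8).
That is 3 complete periods.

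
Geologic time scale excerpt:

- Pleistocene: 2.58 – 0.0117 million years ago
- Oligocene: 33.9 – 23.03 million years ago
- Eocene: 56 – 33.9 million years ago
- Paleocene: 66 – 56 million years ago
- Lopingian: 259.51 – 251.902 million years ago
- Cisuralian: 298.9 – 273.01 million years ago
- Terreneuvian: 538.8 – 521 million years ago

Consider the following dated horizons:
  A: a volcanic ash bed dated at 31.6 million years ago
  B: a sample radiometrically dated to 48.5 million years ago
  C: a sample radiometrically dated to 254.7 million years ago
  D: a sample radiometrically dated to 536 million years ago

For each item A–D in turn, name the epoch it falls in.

A — Oligocene; B — Eocene; C — Lopingian; D — Terreneuvian

A: 31.6 Ma lies in 33.9–23.03 Ma, so Oligocene.
B: 48.5 Ma lies in 56–33.9 Ma, so Eocene.
C: 254.7 Ma lies in 259.51–251.902 Ma, so Lopingian.
D: 536 Ma lies in 538.8–521 Ma, so Terreneuvian.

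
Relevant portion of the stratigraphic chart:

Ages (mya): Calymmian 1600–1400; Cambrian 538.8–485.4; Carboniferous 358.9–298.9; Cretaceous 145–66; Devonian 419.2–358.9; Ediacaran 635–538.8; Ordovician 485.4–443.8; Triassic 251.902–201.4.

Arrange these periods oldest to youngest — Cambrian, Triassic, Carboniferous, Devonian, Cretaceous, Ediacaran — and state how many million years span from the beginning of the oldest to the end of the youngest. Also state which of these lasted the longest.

From the excerpt: Cambrian 538.8–485.4; Triassic 251.902–201.4; Carboniferous 358.9–298.9; Devonian 419.2–358.9; Cretaceous 145–66; Ediacaran 635–538.8 (Ma).
Larger Ma is earlier, so the oldest is Ediacaran and the youngest is Cretaceous; oldest to youngest: Ediacaran, Cambrian, Devonian, Carboniferous, Triassic, Cretaceous.
Oldest start 635 minus youngest end 66 gives 569 Myr overall.
Individual lengths (start − end): Triassic 50.502; Ediacaran 96.2; Devonian 60.3; Carboniferous 60; Cretaceous 79; Cambrian 53.4. The largest is Ediacaran at 96.2 Myr.

Ediacaran, Cambrian, Devonian, Carboniferous, Triassic, Cretaceous; total span 569 Myr; longest is Ediacaran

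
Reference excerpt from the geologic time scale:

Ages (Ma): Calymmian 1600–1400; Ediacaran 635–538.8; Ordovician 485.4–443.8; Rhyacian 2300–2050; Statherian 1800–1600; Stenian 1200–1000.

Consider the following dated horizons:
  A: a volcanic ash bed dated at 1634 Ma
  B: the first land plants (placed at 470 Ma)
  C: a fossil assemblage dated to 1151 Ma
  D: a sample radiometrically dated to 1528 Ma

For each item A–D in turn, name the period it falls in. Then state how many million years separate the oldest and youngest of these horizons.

Match each age against the start–end ranges in the excerpt: A = 1634 Ma → Statherian (1800–1600); B = 470 Ma → Ordovician (485.4–443.8); C = 1151 Ma → Stenian (1200–1000); D = 1528 Ma → Calymmian (1600–1400).
The largest age is 1634 Ma and the smallest is 470 Ma; their difference is 1164 Myr.

A — Statherian; B — Ordovician; C — Stenian; D — Calymmian; span 1164 million years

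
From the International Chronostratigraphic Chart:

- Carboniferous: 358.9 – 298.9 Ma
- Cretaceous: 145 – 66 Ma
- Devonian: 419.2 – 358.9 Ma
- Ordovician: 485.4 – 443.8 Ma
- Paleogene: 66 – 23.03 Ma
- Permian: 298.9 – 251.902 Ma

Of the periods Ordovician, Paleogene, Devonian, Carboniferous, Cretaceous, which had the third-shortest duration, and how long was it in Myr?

Start − end for each: Ordovician 485.4 − 443.8 = 41.6; Paleogene 66 − 23.03 = 42.97; Devonian 419.2 − 358.9 = 60.3; Carboniferous 358.9 − 298.9 = 60; Cretaceous 145 − 66 = 79.
Ranking these from shortest: Ordovician < Paleogene < Carboniferous < Devonian < Cretaceous.
Position 3 in that ranking is Carboniferous, which lasted 60 Myr.

Carboniferous, 60 million years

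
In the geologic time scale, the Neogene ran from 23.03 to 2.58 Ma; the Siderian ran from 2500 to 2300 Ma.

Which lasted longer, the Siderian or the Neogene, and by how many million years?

Siderian, by 179.55 million years

Siderian: 2500 − 2300 = 200 Myr.
Neogene: 23.03 − 2.58 = 20.45 Myr.
Difference: 200 − 20.45 = 179.55 Myr, so the Siderian was longer.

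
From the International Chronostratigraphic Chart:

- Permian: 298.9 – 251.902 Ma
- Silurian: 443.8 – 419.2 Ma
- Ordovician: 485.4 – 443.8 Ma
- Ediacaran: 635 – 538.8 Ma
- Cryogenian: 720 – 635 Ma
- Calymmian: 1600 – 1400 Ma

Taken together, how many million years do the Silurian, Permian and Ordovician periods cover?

113.198 million years

Duration is start − end for each: (443.8 − 419.2) + (298.9 − 251.902) + (485.4 − 443.8).
That is 24.6 + 46.998 + 41.6, which totals 113.198 million years.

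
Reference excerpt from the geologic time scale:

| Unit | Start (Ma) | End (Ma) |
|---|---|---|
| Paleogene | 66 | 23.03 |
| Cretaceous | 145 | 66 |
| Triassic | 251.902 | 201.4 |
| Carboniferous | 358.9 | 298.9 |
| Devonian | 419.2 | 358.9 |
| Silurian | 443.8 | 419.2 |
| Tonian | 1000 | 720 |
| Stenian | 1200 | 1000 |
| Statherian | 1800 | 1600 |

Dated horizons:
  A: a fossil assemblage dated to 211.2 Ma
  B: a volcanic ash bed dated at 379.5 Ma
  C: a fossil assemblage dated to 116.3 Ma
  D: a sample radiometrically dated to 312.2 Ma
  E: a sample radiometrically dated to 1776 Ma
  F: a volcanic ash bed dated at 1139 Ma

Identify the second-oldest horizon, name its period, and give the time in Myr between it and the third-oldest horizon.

Sorted oldest-first by Ma: E (1776), F (1139), B (379.5), D (312.2), A (211.2), C (116.3).
The second oldest is F at 1139 Ma, which lies in 1200–1000 Ma: the Stenian.
The third oldest is B at 379.5 Ma; separation = |1139 − 379.5| = 759.5 Myr.

F, in the Stenian; 759.5 million years to B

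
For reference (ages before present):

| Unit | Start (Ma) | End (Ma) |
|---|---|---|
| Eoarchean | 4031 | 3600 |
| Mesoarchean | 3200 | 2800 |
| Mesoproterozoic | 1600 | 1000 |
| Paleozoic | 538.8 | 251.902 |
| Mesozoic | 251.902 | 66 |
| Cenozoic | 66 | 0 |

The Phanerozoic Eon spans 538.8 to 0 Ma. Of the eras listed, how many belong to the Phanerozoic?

Eras inside 538.8–0 Ma: Paleozoic, Mesozoic, Cenozoic — 3 in total.

3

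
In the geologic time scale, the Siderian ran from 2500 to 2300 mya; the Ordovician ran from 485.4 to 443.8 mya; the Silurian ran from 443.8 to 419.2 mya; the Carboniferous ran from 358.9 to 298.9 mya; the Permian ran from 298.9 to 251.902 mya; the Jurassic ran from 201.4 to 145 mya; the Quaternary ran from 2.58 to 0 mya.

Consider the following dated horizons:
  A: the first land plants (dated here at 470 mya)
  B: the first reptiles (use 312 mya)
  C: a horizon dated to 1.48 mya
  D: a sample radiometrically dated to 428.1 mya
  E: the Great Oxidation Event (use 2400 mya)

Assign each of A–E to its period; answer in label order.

Match each age against the start–end ranges in the excerpt: A = 470 Ma → Ordovician (485.4–443.8); B = 312 Ma → Carboniferous (358.9–298.9); C = 1.48 Ma → Quaternary (2.58–0); D = 428.1 Ma → Silurian (443.8–419.2); E = 2400 Ma → Siderian (2500–2300).

A — Ordovician; B — Carboniferous; C — Quaternary; D — Silurian; E — Siderian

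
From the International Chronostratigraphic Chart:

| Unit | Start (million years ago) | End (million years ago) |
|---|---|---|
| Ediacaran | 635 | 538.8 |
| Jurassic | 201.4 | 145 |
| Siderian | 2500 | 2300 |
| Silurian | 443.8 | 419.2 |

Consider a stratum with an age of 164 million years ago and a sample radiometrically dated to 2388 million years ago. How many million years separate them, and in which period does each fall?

Elapsed time: 2388 − 164 = 2224 Myr.
164 Ma lies within 201.4–145 Ma: Jurassic.
2388 Ma lies within 2500–2300 Ma: Siderian.

2224 million years apart; the first in the Jurassic, the second in the Siderian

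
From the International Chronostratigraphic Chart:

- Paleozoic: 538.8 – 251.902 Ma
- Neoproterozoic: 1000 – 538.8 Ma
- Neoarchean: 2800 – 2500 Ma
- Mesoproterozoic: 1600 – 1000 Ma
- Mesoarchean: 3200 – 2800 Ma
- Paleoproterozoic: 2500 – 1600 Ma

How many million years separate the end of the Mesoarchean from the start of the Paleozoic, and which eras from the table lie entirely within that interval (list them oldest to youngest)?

2261.2 million years; Neoarchean, Paleoproterozoic, Mesoproterozoic, Neoproterozoic

The Mesoarchean closes at 2800 Ma and the Paleozoic opens at 538.8 Ma, so the interval is 2800 − 538.8 = 2261.2 Myr.
An era fits inside if it starts at or after 2800 Ma and ends at or before 538.8 Ma; oldest first that gives Neoarchean, Paleoproterozoic, Mesoproterozoic, Neoproterozoic.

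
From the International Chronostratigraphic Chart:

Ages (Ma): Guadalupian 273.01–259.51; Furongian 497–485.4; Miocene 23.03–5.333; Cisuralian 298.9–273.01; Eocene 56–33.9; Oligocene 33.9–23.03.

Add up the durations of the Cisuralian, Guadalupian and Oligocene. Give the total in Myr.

50.26 million years

Each duration: Cisuralian = 25.89; Guadalupian = 13.5; Oligocene = 10.87.
Sum: 25.89 + 13.5 + 10.87 = 50.26 Myr.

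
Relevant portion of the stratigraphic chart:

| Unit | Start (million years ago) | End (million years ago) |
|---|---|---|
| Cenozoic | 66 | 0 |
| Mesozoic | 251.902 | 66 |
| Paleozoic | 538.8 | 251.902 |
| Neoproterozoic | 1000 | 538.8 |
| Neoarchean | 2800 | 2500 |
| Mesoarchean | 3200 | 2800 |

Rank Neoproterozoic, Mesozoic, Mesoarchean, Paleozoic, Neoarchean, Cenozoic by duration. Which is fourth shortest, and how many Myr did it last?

Neoarchean, 300 million years

Start − end for each: Neoproterozoic 1000 − 538.8 = 461.2; Mesozoic 251.902 − 66 = 185.902; Mesoarchean 3200 − 2800 = 400; Paleozoic 538.8 − 251.902 = 286.898; Neoarchean 2800 − 2500 = 300; Cenozoic 66 − 0 = 66.
Ranking these from shortest: Cenozoic < Mesozoic < Paleozoic < Neoarchean < Mesoarchean < Neoproterozoic.
Position 4 in that ranking is Neoarchean, which lasted 300 Myr.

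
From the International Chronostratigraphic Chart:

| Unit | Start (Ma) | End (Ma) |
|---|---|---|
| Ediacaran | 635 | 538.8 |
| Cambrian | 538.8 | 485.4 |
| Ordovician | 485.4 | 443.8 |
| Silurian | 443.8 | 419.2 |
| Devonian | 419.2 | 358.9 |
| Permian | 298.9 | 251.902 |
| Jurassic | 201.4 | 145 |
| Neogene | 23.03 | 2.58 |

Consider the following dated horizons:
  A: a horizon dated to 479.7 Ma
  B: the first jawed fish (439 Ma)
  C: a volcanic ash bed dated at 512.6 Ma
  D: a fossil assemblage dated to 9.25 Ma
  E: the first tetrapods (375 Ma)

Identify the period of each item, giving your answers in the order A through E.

A — Ordovician; B — Silurian; C — Cambrian; D — Neogene; E — Devonian

A: 479.7 Ma lies in 485.4–443.8 Ma, so Ordovician.
B: 439 Ma lies in 443.8–419.2 Ma, so Silurian.
C: 512.6 Ma lies in 538.8–485.4 Ma, so Cambrian.
D: 9.25 Ma lies in 23.03–2.58 Ma, so Neogene.
E: 375 Ma lies in 419.2–358.9 Ma, so Devonian.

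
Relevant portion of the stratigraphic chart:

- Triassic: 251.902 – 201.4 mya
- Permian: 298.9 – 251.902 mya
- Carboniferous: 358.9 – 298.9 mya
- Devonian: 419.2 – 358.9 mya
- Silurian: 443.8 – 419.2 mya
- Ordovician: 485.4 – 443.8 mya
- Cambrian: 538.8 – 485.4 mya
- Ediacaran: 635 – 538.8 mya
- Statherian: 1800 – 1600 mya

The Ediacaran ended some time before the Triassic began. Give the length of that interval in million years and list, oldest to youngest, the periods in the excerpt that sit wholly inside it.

286.898 million years; Cambrian, Ordovician, Silurian, Devonian, Carboniferous, Permian

End of Ediacaran = 538.8 Ma; start of Triassic = 251.902 Ma.
Gap = 538.8 − 251.902 = 286.898 Myr.
Periods wholly inside 538.8–251.902 Ma: Cambrian (538.8–485.4), Ordovician (485.4–443.8), Silurian (443.8–419.2), Devonian (419.2–358.9), Carboniferous (358.9–298.9), Permian (298.9–251.902).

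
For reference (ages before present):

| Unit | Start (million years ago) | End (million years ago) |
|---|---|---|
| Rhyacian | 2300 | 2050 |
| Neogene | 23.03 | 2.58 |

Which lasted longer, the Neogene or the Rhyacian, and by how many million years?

Neogene: 23.03 − 2.58 = 20.45 Myr.
Rhyacian: 2300 − 2050 = 250 Myr.
Difference: 250 − 20.45 = 229.55 Myr, so the Rhyacian was longer.

Rhyacian, by 229.55 million years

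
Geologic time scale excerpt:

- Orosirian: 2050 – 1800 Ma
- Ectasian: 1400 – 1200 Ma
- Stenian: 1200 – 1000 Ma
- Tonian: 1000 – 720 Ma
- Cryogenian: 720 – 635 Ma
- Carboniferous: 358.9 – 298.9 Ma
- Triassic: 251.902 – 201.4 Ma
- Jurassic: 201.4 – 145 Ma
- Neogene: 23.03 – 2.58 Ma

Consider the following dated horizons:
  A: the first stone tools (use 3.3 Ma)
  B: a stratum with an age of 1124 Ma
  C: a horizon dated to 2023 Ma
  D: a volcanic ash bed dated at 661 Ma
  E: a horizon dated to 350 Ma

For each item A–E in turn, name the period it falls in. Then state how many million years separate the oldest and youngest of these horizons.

Match each age against the start–end ranges in the excerpt: A = 3.3 Ma → Neogene (23.03–2.58); B = 1124 Ma → Stenian (1200–1000); C = 2023 Ma → Orosirian (2050–1800); D = 661 Ma → Cryogenian (720–635); E = 350 Ma → Carboniferous (358.9–298.9).
The largest age is 2023 Ma and the smallest is 3.3 Ma; their difference is 2019.7 Myr.

A — Neogene; B — Stenian; C — Orosirian; D — Cryogenian; E — Carboniferous; span 2019.7 million years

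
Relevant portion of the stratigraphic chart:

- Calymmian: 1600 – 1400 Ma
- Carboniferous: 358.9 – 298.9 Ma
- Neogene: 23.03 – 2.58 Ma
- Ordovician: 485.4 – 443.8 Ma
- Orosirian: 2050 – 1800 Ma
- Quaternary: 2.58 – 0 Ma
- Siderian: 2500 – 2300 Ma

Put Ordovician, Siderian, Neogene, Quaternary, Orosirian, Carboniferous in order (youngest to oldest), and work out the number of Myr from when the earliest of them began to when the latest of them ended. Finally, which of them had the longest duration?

Start ages (Ma): Siderian 2500, Orosirian 2050, Ordovician 485.4, Carboniferous 358.9, Neogene 23.03, Quaternary 2.58.
Ordered youngest to oldest: Quaternary, Neogene, Carboniferous, Ordovician, Orosirian, Siderian.
Span = 2500 − 0 = 2500 Myr.
Durations: Carboniferous 60, Neogene 20.45, Orosirian 250, Siderian 200, Ordovician 41.6, Quaternary 2.58 → longest is Orosirian (250 Myr).

Quaternary, Neogene, Carboniferous, Ordovician, Orosirian, Siderian; total span 2500 Myr; longest is Orosirian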